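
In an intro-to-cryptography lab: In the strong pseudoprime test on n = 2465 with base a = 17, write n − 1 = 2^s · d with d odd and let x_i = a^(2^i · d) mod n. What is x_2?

2176

n − 1 = 2464 = 2^5 · 77, so s = 5 and d = 77.
By repeated squaring, 17^77 ≡ 17 (mod 2465).
x_0 = 17.
x_1 = 17^2 mod 2465 = 289.
x_2 = 289^2 mod 2465 = 2176.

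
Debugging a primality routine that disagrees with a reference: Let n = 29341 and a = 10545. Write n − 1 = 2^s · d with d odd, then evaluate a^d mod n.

n − 1 = 29340 = 2^2 · 7335, so s = 2 and d = 7335.
10545^7335 mod 29341 = 22459.

22459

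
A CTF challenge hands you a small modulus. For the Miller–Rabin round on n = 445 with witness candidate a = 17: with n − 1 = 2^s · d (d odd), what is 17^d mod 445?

428

n − 1 = 444 = 2^2 · 111, so s = 2 and d = 111.
17^111 mod 445 = 428.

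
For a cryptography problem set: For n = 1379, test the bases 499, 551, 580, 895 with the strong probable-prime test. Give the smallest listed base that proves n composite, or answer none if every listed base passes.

n − 1 = 1378 = 2^1 · 689, so s = 1 and d = 689.
Base 499: x_0 = 499^689 mod 1379 = 53. x_0 ∉ {1, 1378} and s = 1, so 499 is a Miller–Rabin witness and 1379 is composite.
Base 551: x_0 = 551^689 mod 1379 = 1207. x_0 ∉ {1, 1378} and s = 1, so 551 is a Miller–Rabin witness and 1379 is composite.
Base 580: x_0 = 580^689 mod 1379 = 937. x_0 ∉ {1, 1378} and s = 1, so 580 is a Miller–Rabin witness and 1379 is composite.
Base 895: x_0 = 895^689 mod 1379 = 97. x_0 ∉ {1, 1378} and s = 1, so 895 is a Miller–Rabin witness and 1379 is composite.
The smallest witness among the given bases is 499.

499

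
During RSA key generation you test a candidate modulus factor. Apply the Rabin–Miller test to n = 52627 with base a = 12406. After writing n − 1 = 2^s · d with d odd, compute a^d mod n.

n − 1 = 52626 = 2^1 · 26313, so s = 1 and d = 26313.
12406^26313 mod 52627 = 1.

1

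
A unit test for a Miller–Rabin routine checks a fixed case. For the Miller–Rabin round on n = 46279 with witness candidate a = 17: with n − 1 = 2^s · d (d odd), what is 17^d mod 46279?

n − 1 = 46278 = 2^1 · 23139, so s = 1 and d = 23139.
17^23139 mod 46279 = 46278.

46278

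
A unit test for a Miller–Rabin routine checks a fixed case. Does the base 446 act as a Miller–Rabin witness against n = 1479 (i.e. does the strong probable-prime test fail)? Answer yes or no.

n − 1 = 1478 = 2^1 · 739, so s = 1 and d = 739.
x_0 = 446^739 mod 1479 = 1373.
x_0 ∉ {1, 1478} and s = 1, so 446 is a Miller–Rabin witness and 1479 is composite.

yes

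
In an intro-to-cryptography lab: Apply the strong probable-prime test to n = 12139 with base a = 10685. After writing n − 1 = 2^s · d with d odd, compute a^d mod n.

2661

n − 1 = 12138 = 2^1 · 6069, so s = 1 and d = 6069.
10685^6069 mod 12139 = 2661.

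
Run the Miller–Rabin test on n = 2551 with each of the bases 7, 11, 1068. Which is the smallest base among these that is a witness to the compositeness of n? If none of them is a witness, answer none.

n − 1 = 2550 = 2^1 · 1275, so s = 1 and d = 1275.
Base 7: x_0 = 7^1275 mod 2551 = 1. x_0 = 1, so 7 is not a witness.
Base 11: x_0 = 11^1275 mod 2551 = 1. x_0 = 1, so 11 is not a witness.
Base 1068: x_0 = 1068^1275 mod 2551 = 1. x_0 = 1, so 1068 is not a witness.
No listed base is a witness for 2551.

none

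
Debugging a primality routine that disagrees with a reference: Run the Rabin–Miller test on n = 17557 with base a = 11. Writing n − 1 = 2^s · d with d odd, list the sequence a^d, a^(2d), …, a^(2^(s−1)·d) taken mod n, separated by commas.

n − 1 = 17556 = 2^2 · 4389, so s = 2 and d = 4389.
x_0 = 11^4389 mod 17557 = 12822.
x_1 = 12822^2 mod 17557 = 17493.

12822, 17493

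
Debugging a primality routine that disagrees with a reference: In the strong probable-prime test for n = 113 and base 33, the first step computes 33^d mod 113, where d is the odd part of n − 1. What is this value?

n − 1 = 112 = 2^4 · 7, so s = 4 and d = 7.
Repeated squaring mod 113: 33^1 ≡ 33, 33^2 ≡ 72, 33^4 ≡ 99.
7 = 4 + 2 + 1, so 33^7 ≡ 99·72·33 ≡ 71 (mod 113).

71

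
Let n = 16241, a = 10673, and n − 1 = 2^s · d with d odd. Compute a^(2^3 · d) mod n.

n − 1 = 16240 = 2^4 · 1015, so s = 4 and d = 1015.
x_0 = 10673^1015 mod 16241 = 13600.
x_1 = 13600^2 mod 16241 = 7492.
x_2 = 7492^2 mod 16241 = 1168.
x_3 = 1168^2 mod 16241 = 16221.

16221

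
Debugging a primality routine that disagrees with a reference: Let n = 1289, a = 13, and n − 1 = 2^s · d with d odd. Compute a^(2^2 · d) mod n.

n − 1 = 1288 = 2^3 · 161, so s = 3 and d = 161.
x_0 = 13^161 mod 1289 = 887.
x_1 = 887^2 mod 1289 = 479.
x_2 = 479^2 mod 1289 = 1288.

1288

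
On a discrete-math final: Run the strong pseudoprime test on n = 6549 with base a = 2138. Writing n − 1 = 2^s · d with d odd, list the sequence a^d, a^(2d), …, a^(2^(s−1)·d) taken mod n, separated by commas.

n − 1 = 6548 = 2^2 · 1637, so s = 2 and d = 1637.
x_0 = 2138^1637 mod 6549 = 2678.
x_1 = 2678^2 mod 6549 = 529.

2678, 529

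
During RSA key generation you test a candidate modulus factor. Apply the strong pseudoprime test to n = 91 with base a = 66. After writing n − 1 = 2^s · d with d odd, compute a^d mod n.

n − 1 = 90 = 2^1 · 45, so s = 1 and d = 45.
Repeated squaring mod 91: 66^1 ≡ 66, 66^2 ≡ 79, 66^4 ≡ 53, 66^8 ≡ 79, 66^16 ≡ 53, 66^32 ≡ 79.
45 = 32 + 8 + 4 + 1, so 66^45 ≡ 79·79·53·66 ≡ 27 (mod 91).

27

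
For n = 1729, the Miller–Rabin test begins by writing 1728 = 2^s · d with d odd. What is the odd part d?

27

Halving: 1728 → 864 → 432 → 216 → 108 → 54 → 27; 27 is odd.
So 1728 = 2^6 · 27.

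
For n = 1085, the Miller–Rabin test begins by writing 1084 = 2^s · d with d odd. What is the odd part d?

Halving: 1084 → 542 → 271; 271 is odd.
So 1084 = 2^2 · 271.

271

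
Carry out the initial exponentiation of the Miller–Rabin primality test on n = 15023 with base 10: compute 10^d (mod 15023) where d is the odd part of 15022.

13137

n − 1 = 15022 = 2^1 · 7511, so s = 1 and d = 7511.
10^7511 mod 15023 = 13137.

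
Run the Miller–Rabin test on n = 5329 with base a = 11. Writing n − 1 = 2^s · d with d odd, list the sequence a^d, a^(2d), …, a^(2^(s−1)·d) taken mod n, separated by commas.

51, 2601, 2700, 5257

n − 1 = 5328 = 2^4 · 333, so s = 4 and d = 333.
x_0 = 11^333 mod 5329 = 51.
x_1 = 51^2 mod 5329 = 2601.
x_2 = 2601^2 mod 5329 = 2700.
x_3 = 2700^2 mod 5329 = 5257.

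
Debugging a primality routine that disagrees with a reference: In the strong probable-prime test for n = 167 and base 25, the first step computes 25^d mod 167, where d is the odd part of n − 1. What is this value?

n − 1 = 166 = 2^1 · 83, so s = 1 and d = 83.
25^83 mod 167 = 1.

1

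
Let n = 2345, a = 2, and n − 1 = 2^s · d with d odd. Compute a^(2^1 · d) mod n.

n − 1 = 2344 = 2^3 · 293, so s = 3 and d = 293.
x_0 = 2^293 mod 2345 = 1922.
x_1 = 1922^2 mod 2345 = 709.

709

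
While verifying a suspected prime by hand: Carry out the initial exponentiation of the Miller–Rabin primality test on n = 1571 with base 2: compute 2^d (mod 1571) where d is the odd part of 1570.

1570

n − 1 = 1570 = 2^1 · 785, so s = 1 and d = 785.
Repeated squaring mod 1571: 2^1 ≡ 2, 2^2 ≡ 4, 2^4 ≡ 16, 2^8 ≡ 256, 2^16 ≡ 1125, 2^32 ≡ 970, 2^64 ≡ 1442, 2^128 ≡ 931, 2^256 ≡ 1140, 2^512 ≡ 383.
785 = 512 + 256 + 16 + 1, so 2^785 ≡ 383·1140·1125·2 ≡ 1570 (mod 1571).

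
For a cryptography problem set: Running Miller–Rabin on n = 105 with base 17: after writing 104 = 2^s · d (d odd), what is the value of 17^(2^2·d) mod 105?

46

n − 1 = 104 = 2^3 · 13, so s = 3 and d = 13.
x_0 = 17^13 mod 105 = 17.
x_1 = 17^2 mod 105 = 79.
x_2 = 79^2 mod 105 = 46.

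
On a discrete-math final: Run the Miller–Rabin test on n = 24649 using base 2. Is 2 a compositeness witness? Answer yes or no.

n − 1 = 24648 = 2^3 · 3081, so s = 3 and d = 3081.
x_0 = 2^3081 mod 24649 = 6779.
x_0 is neither 1 nor 24648, so continue squaring.
x_1 = 6779^2 mod 24649 = 9105.
x_2 = 9105^2 mod 24649 = 6438.
Reached i = s−1 = 2 without hitting −1: 2 is a Miller–Rabin witness and 24649 is composite.

yes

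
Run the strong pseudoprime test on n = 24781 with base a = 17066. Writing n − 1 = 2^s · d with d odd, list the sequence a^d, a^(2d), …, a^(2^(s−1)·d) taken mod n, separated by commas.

352, 24780

n − 1 = 24780 = 2^2 · 6195, so s = 2 and d = 6195.
x_0 = 17066^6195 mod 24781 = 352.
x_1 = 352^2 mod 24781 = 24780.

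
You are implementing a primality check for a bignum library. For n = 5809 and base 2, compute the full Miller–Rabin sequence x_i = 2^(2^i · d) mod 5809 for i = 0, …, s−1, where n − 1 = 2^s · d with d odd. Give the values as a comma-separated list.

4004, 4985, 5132, 5227

n − 1 = 5808 = 2^4 · 363, so s = 4 and d = 363.
x_0 = 2^363 mod 5809 = 4004.
x_1 = 4004^2 mod 5809 = 4985.
x_2 = 4985^2 mod 5809 = 5132.
x_3 = 5132^2 mod 5809 = 5227.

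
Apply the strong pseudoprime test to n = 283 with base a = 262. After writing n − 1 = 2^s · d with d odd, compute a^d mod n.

1

n − 1 = 282 = 2^1 · 141, so s = 1 and d = 141.
By repeated squaring, 262^141 ≡ 1 (mod 283).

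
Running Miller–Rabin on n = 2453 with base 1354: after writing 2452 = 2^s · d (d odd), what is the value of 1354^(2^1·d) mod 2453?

n − 1 = 2452 = 2^2 · 613, so s = 2 and d = 613.
x_0 = 1354^613 mod 2453 = 1024.
x_1 = 1024^2 mod 2453 = 1145.

1145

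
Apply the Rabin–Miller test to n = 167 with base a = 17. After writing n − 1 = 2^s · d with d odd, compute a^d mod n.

166

n − 1 = 166 = 2^1 · 83, so s = 1 and d = 83.
17^83 mod 167 = 166.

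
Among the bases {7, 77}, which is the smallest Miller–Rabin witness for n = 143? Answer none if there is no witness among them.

n − 1 = 142 = 2^1 · 71, so s = 1 and d = 71.
Base 7: x_0 = 7^71 mod 143 = 106. x_0 ∉ {1, 142} and s = 1, so 7 is a Miller–Rabin witness and 143 is composite.
Base 77: x_0 = 77^71 mod 143 = 77. x_0 ∉ {1, 142} and s = 1, so 77 is a Miller–Rabin witness and 143 is composite.
The smallest witness among the given bases is 7.

7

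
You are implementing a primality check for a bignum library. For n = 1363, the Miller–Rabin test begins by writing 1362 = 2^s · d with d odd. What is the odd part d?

681

Halving: 1362 → 681; 681 is odd.
So 1362 = 2^1 · 681.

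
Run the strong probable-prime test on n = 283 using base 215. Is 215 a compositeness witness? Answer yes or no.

no

n − 1 = 282 = 2^1 · 141, so s = 1 and d = 141.
x_0 = 215^141 mod 283 = 1.
x_0 = 1, so 215 is not a witness.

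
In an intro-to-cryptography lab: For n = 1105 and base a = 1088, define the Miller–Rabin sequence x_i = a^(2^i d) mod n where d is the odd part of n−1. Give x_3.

n − 1 = 1104 = 2^4 · 69, so s = 4 and d = 69.
x_0 = 1088^69 mod 1105 = 833.
x_1 = 833^2 mod 1105 = 1054.
x_2 = 1054^2 mod 1105 = 391.
x_3 = 391^2 mod 1105 = 391.

391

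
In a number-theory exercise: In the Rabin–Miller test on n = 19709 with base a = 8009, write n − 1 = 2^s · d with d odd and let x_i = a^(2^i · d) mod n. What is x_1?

1

n − 1 = 19708 = 2^2 · 4927, so s = 2 and d = 4927.
Repeated squaring mod 19709: 8009^1 ≡ 8009, 8009^2 ≡ 10995, 8009^4 ≡ 14728, 8009^8 ≡ 16439, 8009^16 ≡ 10622, 8009^32 ≡ 12568, 8009^64 ≡ 6698, 8009^128 ≡ 5520, 8009^256 ≡ 286, 8009^512 ≡ 2960, 8009^1024 ≡ 10804, 8009^2048 ≡ 9718, 8009^4096 ≡ 13705.
4927 = 4096 + 512 + 256 + 32 + 16 + 8 + 4 + 2 + 1, so 8009^4927 ≡ 13705·2960·286·12568·10622·16439·14728·10995·8009 ≡ 19708 (mod 19709).
x_0 = 19708.
x_1 = 19708^2 mod 19709 = 1.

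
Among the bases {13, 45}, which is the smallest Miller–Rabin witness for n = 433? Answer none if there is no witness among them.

none

n − 1 = 432 = 2^4 · 27, so s = 4 and d = 27.
Base 13: x_0 = 13^27 mod 433 = 354. x_0 is neither 1 nor 432, so continue squaring. x_1 = 354^2 mod 433 = 179. x_2 = 179^2 mod 433 = 432. x_2 ≡ −1, so 13 is not a witness.
Base 45: x_0 = 45^27 mod 433 = 238. x_0 is neither 1 nor 432, so continue squaring. x_1 = 238^2 mod 433 = 354. x_2 = 354^2 mod 433 = 179. x_3 = 179^2 mod 433 = 432. x_3 ≡ −1, so 45 is not a witness.
No listed base is a witness for 433.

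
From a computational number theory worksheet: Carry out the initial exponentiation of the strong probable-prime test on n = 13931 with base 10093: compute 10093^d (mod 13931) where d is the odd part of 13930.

n − 1 = 13930 = 2^1 · 6965, so s = 1 and d = 6965.
By repeated squaring, 10093^6965 ≡ 1 (mod 13931).

1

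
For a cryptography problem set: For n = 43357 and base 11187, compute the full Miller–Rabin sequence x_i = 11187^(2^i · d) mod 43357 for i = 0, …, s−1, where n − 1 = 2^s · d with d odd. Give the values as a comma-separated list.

6296, 11318

n − 1 = 43356 = 2^2 · 10839, so s = 2 and d = 10839.
x_0 = 11187^10839 mod 43357 = 6296.
x_1 = 6296^2 mod 43357 = 11318.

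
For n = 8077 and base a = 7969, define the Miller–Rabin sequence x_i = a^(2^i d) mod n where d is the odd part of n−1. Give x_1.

n − 1 = 8076 = 2^2 · 2019, so s = 2 and d = 2019.
x_0 = 7969^2019 mod 8077 = 1301.
x_1 = 1301^2 mod 8077 = 4508.

4508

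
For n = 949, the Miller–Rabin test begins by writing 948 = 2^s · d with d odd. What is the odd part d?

Halving: 948 → 474 → 237; 237 is odd.
So 948 = 2^2 · 237.

237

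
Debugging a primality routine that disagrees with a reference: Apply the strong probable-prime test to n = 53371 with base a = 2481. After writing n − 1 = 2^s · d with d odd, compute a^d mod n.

n − 1 = 53370 = 2^1 · 26685, so s = 1 and d = 26685.
Repeated squaring mod 53371: 2481^1 ≡ 2481, 2481^2 ≡ 17696, 2481^4 ≡ 20759, 2481^8 ≡ 18627, 2481^16 ≡ 258, 2481^32 ≡ 13193, 2481^64 ≡ 12418, 2481^128 ≡ 17905, 2481^256 ≡ 42799, 2481^512 ≡ 8310, 2481^1024 ≡ 47397, 2481^2048 ≡ 36848, 2481^4096 ≡ 16864, 2481^8192 ≡ 33808, 2481^16384 ≡ 40899.
26685 = 16384 + 8192 + 2048 + 32 + 16 + 8 + 4 + 1, so 2481^26685 ≡ 40899·33808·36848·13193·258·18627·20759·2481 ≡ 4371 (mod 53371).

4371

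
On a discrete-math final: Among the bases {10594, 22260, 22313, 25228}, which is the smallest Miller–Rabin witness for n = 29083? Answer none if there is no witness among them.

10594

n − 1 = 29082 = 2^1 · 14541, so s = 1 and d = 14541.
Base 10594: x_0 = 10594^14541 mod 29083 = 23419. x_0 ∉ {1, 29082} and s = 1, so 10594 is a Miller–Rabin witness and 29083 is composite.
Base 22260: x_0 = 22260^14541 mod 29083 = 22723. x_0 ∉ {1, 29082} and s = 1, so 22260 is a Miller–Rabin witness and 29083 is composite.
Base 22313: x_0 = 22313^14541 mod 29083 = 23799. x_0 ∉ {1, 29082} and s = 1, so 22313 is a Miller–Rabin witness and 29083 is composite.
Base 25228: x_0 = 25228^14541 mod 29083 = 8101. x_0 ∉ {1, 29082} and s = 1, so 25228 is a Miller–Rabin witness and 29083 is composite.
The smallest witness among the given bases is 10594.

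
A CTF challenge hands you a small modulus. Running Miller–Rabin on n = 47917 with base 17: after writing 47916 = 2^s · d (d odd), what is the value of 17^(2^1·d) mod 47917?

47916

n − 1 = 47916 = 2^2 · 11979, so s = 2 and d = 11979.
Repeated squaring mod 47917: 17^1 ≡ 17, 17^2 ≡ 289, 17^4 ≡ 35604, 17^8 ≡ 581, 17^16 ≡ 2142, 17^32 ≡ 36049, 17^64 ≡ 21361, 17^128 ≡ 26647, 17^256 ≡ 28503, 17^512 ≡ 36191, 17^1024 ≡ 25203, 17^2048 ≡ 3457, 17^4096 ≡ 19516, 17^8192 ≡ 29940.
11979 = 8192 + 2048 + 1024 + 512 + 128 + 64 + 8 + 2 + 1, so 17^11979 ≡ 29940·3457·25203·36191·26647·21361·581·289·17 ≡ 40690 (mod 47917).
x_0 = 40690.
x_1 = 40690^2 mod 47917 = 47916.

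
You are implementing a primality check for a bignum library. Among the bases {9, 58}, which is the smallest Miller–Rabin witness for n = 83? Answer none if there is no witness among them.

none

n − 1 = 82 = 2^1 · 41, so s = 1 and d = 41.
Base 9: x_0 = 9^41 mod 83 = 1. x_0 = 1, so 9 is not a witness.
Base 58: x_0 = 58^41 mod 83 = 82. x_0 = 82 ≡ −1, so 58 is not a witness.
No listed base is a witness for 83.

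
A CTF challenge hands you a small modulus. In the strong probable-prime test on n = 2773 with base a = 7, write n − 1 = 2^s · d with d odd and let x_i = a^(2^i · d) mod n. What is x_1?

n − 1 = 2772 = 2^2 · 693, so s = 2 and d = 693.
Repeated squaring mod 2773: 7^1 ≡ 7, 7^2 ≡ 49, 7^4 ≡ 2401, 7^8 ≡ 2507, 7^16 ≡ 1431, 7^32 ≡ 1287, 7^64 ≡ 888, 7^128 ≡ 1012, 7^256 ≡ 907, 7^512 ≡ 1841.
693 = 512 + 128 + 32 + 16 + 4 + 1, so 7^693 ≡ 1841·1012·1287·1431·2401·7 ≡ 2317 (mod 2773).
x_0 = 2317.
x_1 = 2317^2 mod 2773 = 2734.

2734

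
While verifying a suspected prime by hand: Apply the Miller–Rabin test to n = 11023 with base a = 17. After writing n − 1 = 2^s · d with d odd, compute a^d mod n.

n − 1 = 11022 = 2^1 · 5511, so s = 1 and d = 5511.
17^5511 mod 11023 = 1292.

1292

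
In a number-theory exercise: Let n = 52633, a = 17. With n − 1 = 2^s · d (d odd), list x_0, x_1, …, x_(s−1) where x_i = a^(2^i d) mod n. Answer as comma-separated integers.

825, 49029, 41098

n − 1 = 52632 = 2^3 · 6579, so s = 3 and d = 6579.
x_0 = 17^6579 mod 52633 = 825.
x_1 = 825^2 mod 52633 = 49029.
x_2 = 49029^2 mod 52633 = 41098.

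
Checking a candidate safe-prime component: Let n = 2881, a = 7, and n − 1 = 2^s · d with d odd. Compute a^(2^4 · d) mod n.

1764

n − 1 = 2880 = 2^6 · 45, so s = 6 and d = 45.
By repeated squaring, 7^45 ≡ 1934 (mod 2881).
x_0 = 1934.
x_1 = 1934^2 mod 2881 = 818.
x_2 = 818^2 mod 2881 = 732.
x_3 = 732^2 mod 2881 = 2839.
x_4 = 2839^2 mod 2881 = 1764.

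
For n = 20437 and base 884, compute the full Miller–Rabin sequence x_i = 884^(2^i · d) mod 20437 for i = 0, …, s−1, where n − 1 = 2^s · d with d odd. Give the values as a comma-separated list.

18390, 624

n − 1 = 20436 = 2^2 · 5109, so s = 2 and d = 5109.
x_0 = 884^5109 mod 20437 = 18390.
x_1 = 18390^2 mod 20437 = 624.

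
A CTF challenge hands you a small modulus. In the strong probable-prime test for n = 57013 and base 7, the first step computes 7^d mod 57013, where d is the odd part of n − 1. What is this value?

n − 1 = 57012 = 2^2 · 14253, so s = 2 and d = 14253.
7^14253 mod 57013 = 27876.

27876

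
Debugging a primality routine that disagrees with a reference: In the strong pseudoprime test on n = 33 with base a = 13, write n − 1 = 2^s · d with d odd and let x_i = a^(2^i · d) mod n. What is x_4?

n − 1 = 32 = 2^5 · 1, so s = 5 and d = 1.
x_0 = 13^1 mod 33 = 13.
x_1 = 13^2 mod 33 = 4.
x_2 = 4^2 mod 33 = 16.
x_3 = 16^2 mod 33 = 25.
x_4 = 25^2 mod 33 = 31.

31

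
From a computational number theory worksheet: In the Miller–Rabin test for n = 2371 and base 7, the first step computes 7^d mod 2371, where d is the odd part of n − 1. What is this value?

n − 1 = 2370 = 2^1 · 1185, so s = 1 and d = 1185.
7^1185 mod 2371 = 1.

1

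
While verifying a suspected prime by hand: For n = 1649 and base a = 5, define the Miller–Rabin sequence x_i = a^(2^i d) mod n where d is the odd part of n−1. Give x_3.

1546

n − 1 = 1648 = 2^4 · 103, so s = 4 and d = 103.
x_0 = 5^103 mod 1649 = 622.
x_1 = 622^2 mod 1649 = 1018.
x_2 = 1018^2 mod 1649 = 752.
x_3 = 752^2 mod 1649 = 1546.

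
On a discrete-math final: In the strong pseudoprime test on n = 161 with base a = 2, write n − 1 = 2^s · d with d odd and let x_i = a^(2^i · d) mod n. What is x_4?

n − 1 = 160 = 2^5 · 5, so s = 5 and d = 5.
x_0 = 2^5 mod 161 = 32.
x_1 = 32^2 mod 161 = 58.
x_2 = 58^2 mod 161 = 144.
x_3 = 144^2 mod 161 = 128.
x_4 = 128^2 mod 161 = 123.

123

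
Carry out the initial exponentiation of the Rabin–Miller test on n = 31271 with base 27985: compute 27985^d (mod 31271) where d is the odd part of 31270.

31270

n − 1 = 31270 = 2^1 · 15635, so s = 1 and d = 15635.
By repeated squaring, 27985^15635 ≡ 31270 (mod 31271).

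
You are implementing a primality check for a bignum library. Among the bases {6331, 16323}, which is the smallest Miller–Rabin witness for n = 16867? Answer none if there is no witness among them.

n − 1 = 16866 = 2^1 · 8433, so s = 1 and d = 8433.
Base 6331: x_0 = 6331^8433 mod 16867 = 15901. x_0 ∉ {1, 16866} and s = 1, so 6331 is a Miller–Rabin witness and 16867 is composite.
Base 16323: x_0 = 16323^8433 mod 16867 = 32. x_0 ∉ {1, 16866} and s = 1, so 16323 is a Miller–Rabin witness and 16867 is composite.
The smallest witness among the given bases is 6331.

6331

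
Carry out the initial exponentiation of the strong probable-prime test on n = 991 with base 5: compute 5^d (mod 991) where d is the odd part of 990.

n − 1 = 990 = 2^1 · 495, so s = 1 and d = 495.
Repeated squaring mod 991: 5^1 ≡ 5, 5^2 ≡ 25, 5^4 ≡ 625, 5^8 ≡ 171, 5^16 ≡ 502, 5^32 ≡ 290, 5^64 ≡ 856, 5^128 ≡ 387, 5^256 ≡ 128.
495 = 256 + 128 + 64 + 32 + 8 + 4 + 2 + 1, so 5^495 ≡ 128·387·856·290·171·625·25·5 ≡ 1 (mod 991).

1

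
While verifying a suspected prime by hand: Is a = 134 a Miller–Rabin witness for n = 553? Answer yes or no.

n − 1 = 552 = 2^3 · 69, so s = 3 and d = 69.
x_0 = 134^69 mod 553 = 1.
x_0 = 1, so 134 is not a witness.

no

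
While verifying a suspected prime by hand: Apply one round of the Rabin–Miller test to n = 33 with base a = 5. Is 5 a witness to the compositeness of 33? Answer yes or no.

n − 1 = 32 = 2^5 · 1, so s = 5 and d = 1.
x_0 = 5^1 mod 33 = 5.
x_0 is neither 1 nor 32, so continue squaring.
x_1 = 5^2 mod 33 = 25.
x_2 = 25^2 mod 33 = 31.
x_3 = 31^2 mod 33 = 4.
x_4 = 4^2 mod 33 = 16.
Reached i = s−1 = 4 without hitting −1: 5 is a Miller–Rabin witness and 33 is composite.

yes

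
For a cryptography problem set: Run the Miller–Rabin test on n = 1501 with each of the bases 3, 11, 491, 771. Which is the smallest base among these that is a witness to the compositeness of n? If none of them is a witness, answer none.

3

n − 1 = 1500 = 2^2 · 375, so s = 2 and d = 375.
Base 3: x_0 = 3^375 mod 1501 = 1437. x_0 is neither 1 nor 1500, so continue squaring. x_1 = 1437^2 mod 1501 = 1094. Reached i = s−1 = 1 without hitting −1: 3 is a Miller–Rabin witness and 1501 is composite.
Base 11: x_0 = 11^375 mod 1501 = 970. x_0 is neither 1 nor 1500, so continue squaring. x_1 = 970^2 mod 1501 = 1274. Reached i = s−1 = 1 without hitting −1: 11 is a Miller–Rabin witness and 1501 is composite.
Base 491: x_0 = 491^375 mod 1501 = 1147. x_0 is neither 1 nor 1500, so continue squaring. x_1 = 1147^2 mod 1501 = 733. Reached i = s−1 = 1 without hitting −1: 491 is a Miller–Rabin witness and 1501 is composite.
Base 771: x_0 = 771^375 mod 1501 = 780. x_0 is neither 1 nor 1500, so continue squaring. x_1 = 780^2 mod 1501 = 495. Reached i = s−1 = 1 without hitting −1: 771 is a Miller–Rabin witness and 1501 is composite.
The smallest witness among the given bases is 3.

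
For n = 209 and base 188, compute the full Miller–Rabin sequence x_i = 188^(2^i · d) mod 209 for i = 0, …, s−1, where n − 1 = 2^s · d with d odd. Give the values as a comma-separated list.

n − 1 = 208 = 2^4 · 13, so s = 4 and d = 13.
x_0 = 188^13 mod 209 = 111.
x_1 = 111^2 mod 209 = 199.
x_2 = 199^2 mod 209 = 100.
x_3 = 100^2 mod 209 = 177.

111, 199, 100, 177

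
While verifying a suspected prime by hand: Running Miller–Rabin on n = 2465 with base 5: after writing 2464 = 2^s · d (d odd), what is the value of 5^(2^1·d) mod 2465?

1335

n − 1 = 2464 = 2^5 · 77, so s = 5 and d = 77.
x_0 = 5^77 mod 2465 = 2145.
x_1 = 2145^2 mod 2465 = 1335.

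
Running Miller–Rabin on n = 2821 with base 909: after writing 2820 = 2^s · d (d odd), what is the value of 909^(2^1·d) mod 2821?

1

n − 1 = 2820 = 2^2 · 705, so s = 2 and d = 705.
Repeated squaring mod 2821: 909^1 ≡ 909, 909^2 ≡ 2549, 909^4 ≡ 638, 909^8 ≡ 820, 909^16 ≡ 1002, 909^32 ≡ 2549, 909^64 ≡ 638, 909^128 ≡ 820, 909^256 ≡ 1002, 909^512 ≡ 2549.
705 = 512 + 128 + 64 + 1, so 909^705 ≡ 2549·820·638·909 ≡ 2729 (mod 2821).
x_0 = 2729.
x_1 = 2729^2 mod 2821 = 1.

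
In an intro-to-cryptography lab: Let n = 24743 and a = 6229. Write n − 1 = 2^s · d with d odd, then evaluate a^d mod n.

3702

n − 1 = 24742 = 2^1 · 12371, so s = 1 and d = 12371.
6229^12371 mod 24743 = 3702.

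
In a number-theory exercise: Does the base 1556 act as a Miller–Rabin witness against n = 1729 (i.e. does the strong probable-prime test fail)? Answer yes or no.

n − 1 = 1728 = 2^6 · 27, so s = 6 and d = 27.
Repeated squaring mod 1729: 1556^1 ≡ 1556, 1556^2 ≡ 536, 1556^4 ≡ 282, 1556^8 ≡ 1719, 1556^16 ≡ 100.
27 = 16 + 8 + 2 + 1, so 1556^27 ≡ 100·1719·536·1556 ≡ 1 (mod 1729).
x_0 = 1556^27 mod 1729 = 1.
x_0 = 1, so 1556 is not a witness.

no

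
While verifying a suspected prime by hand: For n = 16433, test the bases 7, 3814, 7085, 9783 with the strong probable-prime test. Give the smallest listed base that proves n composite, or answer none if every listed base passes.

none

n − 1 = 16432 = 2^4 · 1027, so s = 4 and d = 1027.
Base 7: x_0 = 7^1027 mod 16433 = 9372. x_0 is neither 1 nor 16432, so continue squaring. x_1 = 9372^2 mod 16433 = 16432. x_1 ≡ −1, so 7 is not a witness.
Base 3814: x_0 = 3814^1027 mod 16433 = 1741. x_0 is neither 1 nor 16432, so continue squaring. x_1 = 1741^2 mod 16433 = 7409. x_2 = 7409^2 mod 16433 = 7061. x_3 = 7061^2 mod 16433 = 16432. x_3 ≡ −1, so 3814 is not a witness.
Base 7085: x_0 = 7085^1027 mod 16433 = 15116. x_0 is neither 1 nor 16432, so continue squaring. x_1 = 15116^2 mod 16433 = 9024. x_2 = 9024^2 mod 16433 = 7061. x_3 = 7061^2 mod 16433 = 16432. x_3 ≡ −1, so 7085 is not a witness.
Base 9783: x_0 = 9783^1027 mod 16433 = 8710. x_0 is neither 1 nor 16432, so continue squaring. x_1 = 8710^2 mod 16433 = 9372. x_2 = 9372^2 mod 16433 = 16432. x_2 ≡ −1, so 9783 is not a witness.
No listed base is a witness for 16433.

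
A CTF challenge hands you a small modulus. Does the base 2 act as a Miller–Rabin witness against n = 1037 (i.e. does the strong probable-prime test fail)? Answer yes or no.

yes

n − 1 = 1036 = 2^2 · 259, so s = 2 and d = 259.
x_0 = 2^259 mod 1037 = 603.
x_0 is neither 1 nor 1036, so continue squaring.
x_1 = 603^2 mod 1037 = 659.
Reached i = s−1 = 1 without hitting −1: 2 is a Miller–Rabin witness and 1037 is composite.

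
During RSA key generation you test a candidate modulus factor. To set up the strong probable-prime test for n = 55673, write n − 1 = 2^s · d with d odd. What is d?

Halving: 55672 → 27836 → 13918 → 6959; 6959 is odd.
So 55672 = 2^3 · 6959.

6959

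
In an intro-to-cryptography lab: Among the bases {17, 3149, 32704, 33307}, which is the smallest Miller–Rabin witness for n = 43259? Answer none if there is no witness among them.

n − 1 = 43258 = 2^1 · 21629, so s = 1 and d = 21629.
Base 17: x_0 = 17^21629 mod 43259 = 37587. x_0 ∉ {1, 43258} and s = 1, so 17 is a Miller–Rabin witness and 43259 is composite.
Base 3149: x_0 = 3149^21629 mod 43259 = 18973. x_0 ∉ {1, 43258} and s = 1, so 3149 is a Miller–Rabin witness and 43259 is composite.
Base 32704: x_0 = 32704^21629 mod 43259 = 39516. x_0 ∉ {1, 43258} and s = 1, so 32704 is a Miller–Rabin witness and 43259 is composite.
Base 33307: x_0 = 33307^21629 mod 43259 = 2188. x_0 ∉ {1, 43258} and s = 1, so 33307 is a Miller–Rabin witness and 43259 is composite.
The smallest witness among the given bases is 17.

17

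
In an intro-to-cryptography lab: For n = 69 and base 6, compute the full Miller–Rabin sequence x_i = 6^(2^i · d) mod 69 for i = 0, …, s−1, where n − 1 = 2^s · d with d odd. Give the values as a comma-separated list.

n − 1 = 68 = 2^2 · 17, so s = 2 and d = 17.
x_0 = 6^17 mod 69 = 12.
x_1 = 12^2 mod 69 = 6.

12, 6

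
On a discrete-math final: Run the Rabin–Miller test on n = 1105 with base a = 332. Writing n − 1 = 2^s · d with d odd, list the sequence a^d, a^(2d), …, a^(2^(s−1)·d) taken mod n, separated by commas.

n − 1 = 1104 = 2^4 · 69, so s = 4 and d = 69.
x_0 = 332^69 mod 1105 = 892.
x_1 = 892^2 mod 1105 = 64.
x_2 = 64^2 mod 1105 = 781.
x_3 = 781^2 mod 1105 = 1.

892, 64, 781, 1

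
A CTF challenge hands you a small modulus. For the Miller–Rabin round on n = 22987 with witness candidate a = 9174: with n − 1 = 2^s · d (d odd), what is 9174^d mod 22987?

n − 1 = 22986 = 2^1 · 11493, so s = 1 and d = 11493.
9174^11493 mod 22987 = 22241.

22241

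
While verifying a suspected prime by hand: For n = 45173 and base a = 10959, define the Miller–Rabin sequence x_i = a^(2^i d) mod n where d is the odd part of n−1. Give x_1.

42389

n − 1 = 45172 = 2^2 · 11293, so s = 2 and d = 11293.
By repeated squaring, 10959^11293 ≡ 13950 (mod 45173).
x_0 = 13950.
x_1 = 13950^2 mod 45173 = 42389.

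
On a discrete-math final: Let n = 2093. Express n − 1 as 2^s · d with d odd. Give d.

523

Halving: 2092 → 1046 → 523; 523 is odd.
So 2092 = 2^2 · 523.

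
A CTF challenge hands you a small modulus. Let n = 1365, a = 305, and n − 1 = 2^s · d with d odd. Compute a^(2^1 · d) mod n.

n − 1 = 1364 = 2^2 · 341, so s = 2 and d = 341.
x_0 = 305^341 mod 1365 = 275.
x_1 = 275^2 mod 1365 = 550.

550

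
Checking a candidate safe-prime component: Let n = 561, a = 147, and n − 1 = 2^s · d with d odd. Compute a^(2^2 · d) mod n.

n − 1 = 560 = 2^4 · 35, so s = 4 and d = 35.
Repeated squaring mod 561: 147^1 ≡ 147, 147^2 ≡ 291, 147^4 ≡ 531, 147^8 ≡ 339, 147^16 ≡ 477, 147^32 ≡ 324.
35 = 32 + 2 + 1, so 147^35 ≡ 324·291·147 ≡ 243 (mod 561).
x_0 = 243.
x_1 = 243^2 mod 561 = 144.
x_2 = 144^2 mod 561 = 540.

540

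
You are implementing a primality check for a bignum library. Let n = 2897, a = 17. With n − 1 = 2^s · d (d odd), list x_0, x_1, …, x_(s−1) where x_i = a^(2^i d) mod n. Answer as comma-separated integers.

1247, 2217, 1777, 2896

n − 1 = 2896 = 2^4 · 181, so s = 4 and d = 181.
x_0 = 17^181 mod 2897 = 1247.
x_1 = 1247^2 mod 2897 = 2217.
x_2 = 2217^2 mod 2897 = 1777.
x_3 = 1777^2 mod 2897 = 2896.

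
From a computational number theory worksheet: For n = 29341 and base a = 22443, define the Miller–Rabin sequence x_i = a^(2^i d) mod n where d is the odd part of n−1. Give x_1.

6772

n − 1 = 29340 = 2^2 · 7335, so s = 2 and d = 7335.
Repeated squaring mod 29341: 22443^1 ≡ 22443, 22443^2 ≡ 20643, 22443^4 ≡ 14106, 22443^8 ≡ 17915, 22443^16 ≡ 15367, 22443^32 ≡ 8321, 22443^64 ≡ 23622, 22443^128 ≡ 21087, 22443^256 ≡ 28055, 22443^512 ≡ 10700, 22443^1024 ≡ 1418, 22443^2048 ≡ 15536, 22443^4096 ≡ 8230.
7335 = 4096 + 2048 + 1024 + 128 + 32 + 4 + 2 + 1, so 22443^7335 ≡ 8230·15536·1418·21087·8321·14106·20643·22443 ≡ 9212 (mod 29341).
x_0 = 9212.
x_1 = 9212^2 mod 29341 = 6772.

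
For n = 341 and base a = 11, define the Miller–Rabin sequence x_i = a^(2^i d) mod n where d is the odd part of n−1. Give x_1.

n − 1 = 340 = 2^2 · 85, so s = 2 and d = 85.
x_0 = 11^85 mod 341 = 88.
x_1 = 88^2 mod 341 = 242.

242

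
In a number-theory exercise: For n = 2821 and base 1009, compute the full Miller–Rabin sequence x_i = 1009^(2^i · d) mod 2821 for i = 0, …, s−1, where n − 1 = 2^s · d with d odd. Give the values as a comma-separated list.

1828, 1520

n − 1 = 2820 = 2^2 · 705, so s = 2 and d = 705.
x_0 = 1009^705 mod 2821 = 1828.
x_1 = 1828^2 mod 2821 = 1520.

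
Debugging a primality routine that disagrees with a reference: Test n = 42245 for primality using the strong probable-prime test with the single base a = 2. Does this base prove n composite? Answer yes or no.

n − 1 = 42244 = 2^2 · 10561, so s = 2 and d = 10561.
x_0 = 2^10561 mod 42245 = 41057.
x_0 is neither 1 nor 42244, so continue squaring.
x_1 = 41057^2 mod 42245 = 17259.
Reached i = s−1 = 1 without hitting −1: 2 is a Miller–Rabin witness and 42245 is composite.

yes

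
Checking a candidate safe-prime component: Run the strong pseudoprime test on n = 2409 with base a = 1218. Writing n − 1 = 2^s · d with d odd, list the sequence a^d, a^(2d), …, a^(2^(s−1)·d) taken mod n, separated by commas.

n − 1 = 2408 = 2^3 · 301, so s = 3 and d = 301.
x_0 = 1218^301 mod 2409 = 426.
x_1 = 426^2 mod 2409 = 801.
x_2 = 801^2 mod 2409 = 807.

426, 801, 807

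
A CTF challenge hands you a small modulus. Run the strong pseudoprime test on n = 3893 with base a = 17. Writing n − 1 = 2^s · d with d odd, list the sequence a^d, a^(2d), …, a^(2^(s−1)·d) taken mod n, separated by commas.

1768, 3638

n − 1 = 3892 = 2^2 · 973, so s = 2 and d = 973.
x_0 = 17^973 mod 3893 = 1768.
x_1 = 1768^2 mod 3893 = 3638.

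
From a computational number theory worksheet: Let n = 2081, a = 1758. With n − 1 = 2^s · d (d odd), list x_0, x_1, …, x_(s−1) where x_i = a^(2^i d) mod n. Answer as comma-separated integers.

2080, 1, 1, 1, 1

n − 1 = 2080 = 2^5 · 65, so s = 5 and d = 65.
x_0 = 1758^65 mod 2081 = 2080.
x_1 = 2080^2 mod 2081 = 1.
x_2 = 1^2 mod 2081 = 1.
x_3 = 1^2 mod 2081 = 1.
x_4 = 1^2 mod 2081 = 1.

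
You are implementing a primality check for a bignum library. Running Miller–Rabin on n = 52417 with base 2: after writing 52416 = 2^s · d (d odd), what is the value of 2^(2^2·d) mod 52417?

31907

n − 1 = 52416 = 2^6 · 819, so s = 6 and d = 819.
x_0 = 2^819 mod 52417 = 45020.
x_1 = 45020^2 mod 52417 = 44678.
x_2 = 44678^2 mod 52417 = 31907.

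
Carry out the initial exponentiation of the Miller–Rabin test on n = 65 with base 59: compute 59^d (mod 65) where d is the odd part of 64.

59

n − 1 = 64 = 2^6 · 1, so s = 6 and d = 1.
59^1 mod 65 = 59.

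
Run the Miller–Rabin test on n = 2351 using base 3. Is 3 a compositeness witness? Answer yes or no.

no

n − 1 = 2350 = 2^1 · 1175, so s = 1 and d = 1175.
Repeated squaring mod 2351: 3^1 ≡ 3, 3^2 ≡ 9, 3^4 ≡ 81, 3^8 ≡ 1859, 3^16 ≡ 2262, 3^32 ≡ 868, 3^64 ≡ 1104, 3^128 ≡ 998, 3^256 ≡ 1531, 3^512 ≡ 14, 3^1024 ≡ 196.
1175 = 1024 + 128 + 16 + 4 + 2 + 1, so 3^1175 ≡ 196·998·2262·81·9·3 ≡ 1 (mod 2351).
x_0 = 3^1175 mod 2351 = 1.
x_0 = 1, so 3 is not a witness.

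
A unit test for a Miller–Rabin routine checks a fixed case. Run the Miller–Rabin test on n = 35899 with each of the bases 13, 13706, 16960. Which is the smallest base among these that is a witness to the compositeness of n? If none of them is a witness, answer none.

none

n − 1 = 35898 = 2^1 · 17949, so s = 1 and d = 17949.
Base 13: x_0 = 13^17949 mod 35899 = 35898. x_0 = 35898 ≡ −1, so 13 is not a witness.
Base 13706: x_0 = 13706^17949 mod 35899 = 35898. x_0 = 35898 ≡ −1, so 13706 is not a witness.
Base 16960: x_0 = 16960^17949 mod 35899 = 35898. x_0 = 35898 ≡ −1, so 16960 is not a witness.
No listed base is a witness for 35899.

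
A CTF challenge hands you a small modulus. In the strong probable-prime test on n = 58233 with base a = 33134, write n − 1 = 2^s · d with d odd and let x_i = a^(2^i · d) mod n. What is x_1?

n − 1 = 58232 = 2^3 · 7279, so s = 3 and d = 7279.
x_0 = 33134^7279 mod 58233 = 13394.
x_1 = 13394^2 mod 58233 = 41596.

41596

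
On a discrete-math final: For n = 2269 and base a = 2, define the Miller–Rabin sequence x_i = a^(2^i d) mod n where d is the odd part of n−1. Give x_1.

n − 1 = 2268 = 2^2 · 567, so s = 2 and d = 567.
Repeated squaring mod 2269: 2^1 ≡ 2, 2^2 ≡ 4, 2^4 ≡ 16, 2^8 ≡ 256, 2^16 ≡ 2004, 2^32 ≡ 2155, 2^64 ≡ 1651, 2^128 ≡ 732, 2^256 ≡ 340, 2^512 ≡ 2150.
567 = 512 + 32 + 16 + 4 + 2 + 1, so 2^567 ≡ 2150·2155·2004·16·4·2 ≡ 1287 (mod 2269).
x_0 = 1287.
x_1 = 1287^2 mod 2269 = 2268.

2268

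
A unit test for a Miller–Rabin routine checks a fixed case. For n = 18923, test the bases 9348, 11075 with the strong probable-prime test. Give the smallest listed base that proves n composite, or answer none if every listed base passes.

9348

n − 1 = 18922 = 2^1 · 9461, so s = 1 and d = 9461.
Base 9348: x_0 = 9348^9461 mod 18923 = 4017. x_0 ∉ {1, 18922} and s = 1, so 9348 is a Miller–Rabin witness and 18923 is composite.
Base 11075: x_0 = 11075^9461 mod 18923 = 9567. x_0 ∉ {1, 18922} and s = 1, so 11075 is a Miller–Rabin witness and 18923 is composite.
The smallest witness among the given bases is 9348.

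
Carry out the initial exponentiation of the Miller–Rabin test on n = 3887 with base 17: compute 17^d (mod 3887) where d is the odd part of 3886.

1791

n − 1 = 3886 = 2^1 · 1943, so s = 1 and d = 1943.
Repeated squaring mod 3887: 17^1 ≡ 17, 17^2 ≡ 289, 17^4 ≡ 1894, 17^8 ≡ 3422, 17^16 ≡ 2440, 17^32 ≡ 2603, 17^64 ≡ 568, 17^128 ≡ 3, 17^256 ≡ 9, 17^512 ≡ 81, 17^1024 ≡ 2674.
1943 = 1024 + 512 + 256 + 128 + 16 + 4 + 2 + 1, so 17^1943 ≡ 2674·81·9·3·2440·1894·289·17 ≡ 1791 (mod 3887).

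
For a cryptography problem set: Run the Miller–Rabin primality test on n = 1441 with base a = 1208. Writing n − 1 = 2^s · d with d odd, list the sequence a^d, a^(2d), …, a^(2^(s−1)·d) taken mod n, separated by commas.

210, 870, 375, 848, 45

n − 1 = 1440 = 2^5 · 45, so s = 5 and d = 45.
x_0 = 1208^45 mod 1441 = 210.
x_1 = 210^2 mod 1441 = 870.
x_2 = 870^2 mod 1441 = 375.
x_3 = 375^2 mod 1441 = 848.
x_4 = 848^2 mod 1441 = 45.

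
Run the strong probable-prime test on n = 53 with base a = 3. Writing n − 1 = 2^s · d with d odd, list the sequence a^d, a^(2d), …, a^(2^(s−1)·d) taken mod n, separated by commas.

30, 52

n − 1 = 52 = 2^2 · 13, so s = 2 and d = 13.
x_0 = 3^13 mod 53 = 30.
x_1 = 30^2 mod 53 = 52.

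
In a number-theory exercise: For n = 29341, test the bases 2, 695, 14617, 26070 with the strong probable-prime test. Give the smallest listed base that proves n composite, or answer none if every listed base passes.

none

n − 1 = 29340 = 2^2 · 7335, so s = 2 and d = 7335.
Base 2: x_0 = 2^7335 mod 29341 = 26424. x_0 is neither 1 nor 29340, so continue squaring. x_1 = 26424^2 mod 29341 = 29340. x_1 ≡ −1, so 2 is not a witness.
Base 695: x_0 = 695^7335 mod 29341 = 26424. x_0 is neither 1 nor 29340, so continue squaring. x_1 = 26424^2 mod 29341 = 29340. x_1 ≡ −1, so 695 is not a witness.
Base 14617: x_0 = 14617^7335 mod 29341 = 15361. x_0 is neither 1 nor 29340, so continue squaring. x_1 = 15361^2 mod 29341 = 29340. x_1 ≡ −1, so 14617 is not a witness.
Base 26070: x_0 = 26070^7335 mod 29341 = 18494. x_0 is neither 1 nor 29340, so continue squaring. x_1 = 18494^2 mod 29341 = 29340. x_1 ≡ −1, so 26070 is not a witness.
No listed base is a witness for 29341.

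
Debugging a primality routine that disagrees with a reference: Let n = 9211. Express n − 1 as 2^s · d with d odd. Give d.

4605

Halving: 9210 → 4605; 4605 is odd.
So 9210 = 2^1 · 4605.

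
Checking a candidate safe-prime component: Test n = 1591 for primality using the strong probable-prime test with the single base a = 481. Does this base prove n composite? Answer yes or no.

yes

n − 1 = 1590 = 2^1 · 795, so s = 1 and d = 795.
x_0 = 481^795 mod 1591 = 333.
x_0 ∉ {1, 1590} and s = 1, so 481 is a Miller–Rabin witness and 1591 is composite.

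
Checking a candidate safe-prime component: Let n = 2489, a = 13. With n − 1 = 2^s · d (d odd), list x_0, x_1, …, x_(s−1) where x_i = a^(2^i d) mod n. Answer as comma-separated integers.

1173, 2001, 1689

n − 1 = 2488 = 2^3 · 311, so s = 3 and d = 311.
x_0 = 13^311 mod 2489 = 1173.
x_1 = 1173^2 mod 2489 = 2001.
x_2 = 2001^2 mod 2489 = 1689.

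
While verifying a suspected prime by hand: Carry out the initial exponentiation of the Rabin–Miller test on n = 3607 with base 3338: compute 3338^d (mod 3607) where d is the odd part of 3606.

1

n − 1 = 3606 = 2^1 · 1803, so s = 1 and d = 1803.
Repeated squaring mod 3607: 3338^1 ≡ 3338, 3338^2 ≡ 221, 3338^4 ≡ 1950, 3338^8 ≡ 722, 3338^16 ≡ 1876, 3338^32 ≡ 2551, 3338^64 ≡ 573, 3338^128 ≡ 92, 3338^256 ≡ 1250, 3338^512 ≡ 669, 3338^1024 ≡ 293.
1803 = 1024 + 512 + 256 + 8 + 2 + 1, so 3338^1803 ≡ 293·669·1250·722·221·3338 ≡ 1 (mod 3607).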